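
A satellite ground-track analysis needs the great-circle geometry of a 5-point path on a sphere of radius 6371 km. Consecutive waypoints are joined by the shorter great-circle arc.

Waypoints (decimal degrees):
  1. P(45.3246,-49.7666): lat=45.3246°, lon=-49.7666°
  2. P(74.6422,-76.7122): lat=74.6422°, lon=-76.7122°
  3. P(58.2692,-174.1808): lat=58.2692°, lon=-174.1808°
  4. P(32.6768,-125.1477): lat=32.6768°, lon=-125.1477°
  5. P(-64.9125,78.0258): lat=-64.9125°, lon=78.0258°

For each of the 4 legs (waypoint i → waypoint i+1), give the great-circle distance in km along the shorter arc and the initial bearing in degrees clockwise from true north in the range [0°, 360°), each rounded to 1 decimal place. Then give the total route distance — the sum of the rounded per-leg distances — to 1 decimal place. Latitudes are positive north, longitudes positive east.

Leg 1: dist=3514.0 km, bearing=346.8°
Leg 2: dist=4077.9 km, bearing=299.2°
Leg 3: dist=4610.0 km, bearing=106.3°
Leg 4: dist=16100.2 km, bearing=196.8°
Total: 28302.1 km

Leg 1: φ1=0.7910635, φ2=1.3027522, Δφ=0.5116886, Δλ=-0.4702894 rad; a=sin²(Δφ/2)+cosφ1·cosφ2·sin²(Δλ/2)=0.0741483124; c=2·atan2(√a, √(1-a))=0.551569003; dist=6371·c=3514.046 ≈ 3514.0 km; running total=3514.0 km
Leg 1 bearing: y=sinΔλ·cosφ2=-0.12001344, x=cosφ1·sinφ2-sinφ1·cosφ2·cosΔλ=0.51009620; θ=atan2(y, x)=-13.2395° <0 so +360° → 346.7605° ≈ 346.8°
Leg 2: φ1=1.3027522, φ2=1.0169894, Δφ=-0.2857628, Δλ=-1.7011480 rad; a=sin²(Δφ/2)+cosφ1·cosφ2·sin²(Δλ/2)=0.0989742826; c=2·atan2(√a, √(1-a))=0.640074215; dist=6371·c=4077.913 ≈ 4077.9 km; running total=7591.9 km
Leg 2 bearing: y=sinΔλ·cosφ2=-0.52146709, x=cosφ1·sinφ2-sinφ1·cosφ2·cosΔλ=0.29117963; θ=atan2(y, x)=-60.8216° <0 so +360° → 299.1784° ≈ 299.2°
Leg 3: φ1=1.0169894, φ2=0.5703177, Δφ=-0.4466716, Δλ=0.8557890 rad; a=sin²(Δφ/2)+cosφ1·cosφ2·sin²(Δλ/2)=0.1252812084; c=2·atan2(√a, √(1-a))=0.723584133; dist=6371·c=4609.955 ≈ 4610.0 km; running total=12201.9 km
Leg 3 bearing: y=sinΔλ·cosφ2=0.63558021, x=cosφ1·sinφ2-sinφ1·cosφ2·cosΔλ=-0.18542144; θ=atan2(y, x)=106.2638° ≈ 106.3°
Leg 4: φ1=0.5703177, φ2=-1.1329369, Δφ=-1.7032546, Δλ=3.5460465 rad; a=sin²(Δφ/2)+cosφ1·cosφ2·sin²(Δλ/2)=0.9085328937; c=2·atan2(√a, √(1-a))=2.527099528; dist=6371·c=16100.151 ≈ 16100.2 km; running total=28302.1 km
Leg 4 bearing: y=sinΔλ·cosφ2=-0.16685183, x=cosφ1·sinφ2-sinφ1·cosφ2·cosΔλ=-0.55187314; θ=atan2(y, x)=-163.1780° <0 so +360° → 196.8220° ≈ 196.8°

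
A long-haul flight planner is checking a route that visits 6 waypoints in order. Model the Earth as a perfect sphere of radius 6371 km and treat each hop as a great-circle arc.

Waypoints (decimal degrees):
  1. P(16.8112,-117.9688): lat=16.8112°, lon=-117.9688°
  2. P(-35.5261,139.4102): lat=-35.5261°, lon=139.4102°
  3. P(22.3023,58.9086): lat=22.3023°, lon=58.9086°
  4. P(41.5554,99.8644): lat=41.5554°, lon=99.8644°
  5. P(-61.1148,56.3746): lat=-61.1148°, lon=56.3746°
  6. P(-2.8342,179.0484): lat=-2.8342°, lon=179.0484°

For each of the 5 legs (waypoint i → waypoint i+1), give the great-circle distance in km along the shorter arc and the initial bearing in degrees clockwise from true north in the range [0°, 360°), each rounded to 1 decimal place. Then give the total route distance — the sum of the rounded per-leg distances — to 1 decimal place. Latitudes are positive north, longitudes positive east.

Leg 1: dist=12206.1 km, bearing=237.6°
Leg 2: dist=10621.8 km, bearing=293.5°
Leg 3: dist=4362.3 km, bearing=50.9°
Leg 4: dist=12073.1 km, bearing=200.5°
Leg 5: dist=11402.2 km, bearing=120.5°
Total: 50665.5 km

Leg 1: φ1=0.2934108, φ2=-0.6200474, Δφ=-0.9134582, Δλ=4.4921110 rad; a=sin²(Δφ/2)+cosφ1·cosφ2·sin²(Δλ/2)=0.6691424465; c=2·atan2(√a, √(1-a))=1.915890068; dist=6371·c=12206.136 ≈ 12206.1 km; running total=12206.1 km
Leg 1 bearing: y=sinΔλ·cosφ2=-0.79418562, x=cosφ1·sinφ2-sinφ1·cosφ2·cosΔλ=-0.50480941; θ=atan2(y, x)=-122.4413° <0 so +360° → 237.5587° ≈ 237.6°
Leg 2: φ1=-0.6200474, φ2=0.3892486, Δφ=1.0092960, Δλ=-1.4050180 rad; a=sin²(Δφ/2)+cosφ1·cosφ2·sin²(Δλ/2)=0.5481291882; c=2·atan2(√a, √(1-a))=1.667203976; dist=6371·c=10621.757 ≈ 10621.8 km; running total=22827.9 km
Leg 2 bearing: y=sinΔλ·cosφ2=-0.91251026, x=cosφ1·sinφ2-sinφ1·cosφ2·cosΔλ=0.39756678; θ=atan2(y, x)=-66.4580° <0 so +360° → 293.5420° ≈ 293.5°
Leg 3: φ1=0.3892486, φ2=0.7252786, Δφ=0.3360300, Δλ=0.7148136 rad; a=sin²(Δφ/2)+cosφ1·cosφ2·sin²(Δλ/2)=0.1127010579; c=2·atan2(√a, √(1-a))=0.684717282; dist=6371·c=4362.334 ≈ 4362.3 km; running total=27190.2 km
Leg 3 bearing: y=sinΔλ·cosφ2=0.49050278, x=cosφ1·sinφ2-sinφ1·cosφ2·cosΔλ=0.39925574; θ=atan2(y, x)=50.8554° ≈ 50.9°
Leg 4: φ1=0.7252786, φ2=-1.0666545, Δφ=-1.7919330, Δλ=-0.7590402 rad; a=sin²(Δφ/2)+cosφ1·cosφ2·sin²(Δλ/2)=0.6592828196; c=2·atan2(√a, √(1-a))=1.895012231; dist=6371·c=12073.123 ≈ 12073.1 km; running total=39263.3 km
Leg 4 bearing: y=sinΔλ·cosφ2=-0.33245158, x=cosφ1·sinφ2-sinφ1·cosφ2·cosΔλ=-0.88768907; θ=atan2(y, x)=-159.4684° <0 so +360° → 200.5316° ≈ 200.5°
Leg 5: φ1=-1.0666545, φ2=-0.0494661, Δφ=1.0171884, Δλ=2.1410617 rad; a=sin²(Δφ/2)+cosφ1·cosφ2·sin²(Δλ/2)=0.6085836041; c=2·atan2(√a, √(1-a))=1.789707805; dist=6371·c=11402.228 ≈ 11402.2 km; running total=50665.5 km
Leg 5 bearing: y=sinΔλ·cosφ2=0.84072810, x=cosφ1·sinφ2-sinφ1·cosφ2·cosΔλ=-0.49599866; θ=atan2(y, x)=120.5390° ≈ 120.5°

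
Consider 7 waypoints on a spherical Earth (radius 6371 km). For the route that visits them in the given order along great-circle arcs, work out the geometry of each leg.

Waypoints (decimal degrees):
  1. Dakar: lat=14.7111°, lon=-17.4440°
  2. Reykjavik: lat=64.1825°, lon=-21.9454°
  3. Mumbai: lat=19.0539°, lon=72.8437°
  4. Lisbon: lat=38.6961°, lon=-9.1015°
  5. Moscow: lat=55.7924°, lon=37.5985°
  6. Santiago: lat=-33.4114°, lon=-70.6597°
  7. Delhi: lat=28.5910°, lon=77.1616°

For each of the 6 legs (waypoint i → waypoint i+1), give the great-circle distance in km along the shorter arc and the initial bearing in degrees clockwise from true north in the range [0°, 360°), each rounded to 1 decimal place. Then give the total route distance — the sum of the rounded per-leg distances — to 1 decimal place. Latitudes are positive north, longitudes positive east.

Leg 1: φ1=0.2567571, φ2=1.1201959, Δφ=0.8634388, Δλ=-0.0785643 rad; a=sin²(Δφ/2)+cosφ1·cosφ2·sin²(Δλ/2)=0.1757358915; c=2·atan2(√a, √(1-a))=0.865147014; dist=6371·c=5511.852 ≈ 5511.9 km; running total=5511.9 km
Leg 1 bearing: y=sinΔλ·cosφ2=-0.03418002, x=cosφ1·sinφ2-sinφ1·cosφ2·cosΔλ=0.76042283; θ=atan2(y, x)=-2.5736° <0 so +360° → 357.4264° ≈ 357.4°
Leg 2: φ1=1.1201959, φ2=0.3325533, Δφ=-0.7876427, Δλ=1.6543819 rad; a=sin²(Δφ/2)+cosφ1·cosφ2·sin²(Δλ/2)=0.3702475875; c=2·atan2(√a, √(1-a))=1.308286900; dist=6371·c=8335.096 ≈ 8335.1 km; running total=13847.0 km
Leg 2 bearing: y=sinΔλ·cosφ2=0.94191192, x=cosφ1·sinφ2-sinφ1·cosφ2·cosΔλ=0.21321157; θ=atan2(y, x)=77.2454° ≈ 77.2°
Leg 3: φ1=0.3325533, φ2=0.6753744, Δφ=0.3428211, Δλ=-1.4302135 rad; a=sin²(Δφ/2)+cosφ1·cosφ2·sin²(Δλ/2)=0.3462669093; c=2·atan2(√a, √(1-a))=1.258267252; dist=6371·c=8016.421 ≈ 8016.4 km; running total=21863.4 km
Leg 3 bearing: y=sinΔλ·cosφ2=-0.77277321, x=cosφ1·sinφ2-sinφ1·cosφ2·cosΔλ=0.55523518; θ=atan2(y, x)=-54.3029° <0 so +360° → 305.6971° ≈ 305.7°
Leg 4: φ1=0.6753744, φ2=0.9737611, Δφ=0.2983867, Δλ=0.8150688 rad; a=sin²(Δφ/2)+cosφ1·cosφ2·sin²(Δλ/2)=0.0910217613; c=2·atan2(√a, √(1-a))=0.612946554; dist=6371·c=3905.082 ≈ 3905.1 km; running total=25768.5 km
Leg 4 bearing: y=sinΔλ·cosφ2=0.40914881, x=cosφ1·sinφ2-sinφ1·cosφ2·cosΔλ=0.40440630; θ=atan2(y, x)=45.3340° ≈ 45.3°
Leg 5: φ1=0.9737611, φ2=-0.5831389, Δφ=-1.5569000, Δλ=-1.8894620 rad; a=sin²(Δφ/2)+cosφ1·cosφ2·sin²(Δλ/2)=0.8012074116; c=2·atan2(√a, √(1-a))=2.217319394; dist=6371·c=14126.542 ≈ 14126.5 km; running total=39895.0 km
Leg 5 bearing: y=sinΔλ·cosφ2=-0.79271283, x=cosφ1·sinφ2-sinφ1·cosφ2·cosΔλ=-0.09328852; θ=atan2(y, x)=-96.7118° <0 so +360° → 263.2882° ≈ 263.3°
Leg 6: φ1=-0.5831389, φ2=0.4990071, Δφ=1.0821460, Δλ=2.5799684 rad; a=sin²(Δφ/2)+cosφ1·cosφ2·sin²(Δλ/2)=0.9419378120; c=2·atan2(√a, √(1-a))=2.654880909; dist=6371·c=16914.246 ≈ 16914.2 km; running total=56809.2 km
Leg 6 bearing: y=sinΔλ·cosφ2=0.46762011, x=cosφ1·sinφ2-sinφ1·cosφ2·cosΔλ=-0.00976279; θ=atan2(y, x)=91.1960° ≈ 91.2°

Leg 1: dist=5511.9 km, bearing=357.4°
Leg 2: dist=8335.1 km, bearing=77.2°
Leg 3: dist=8016.4 km, bearing=305.7°
Leg 4: dist=3905.1 km, bearing=45.3°
Leg 5: dist=14126.5 km, bearing=263.3°
Leg 6: dist=16914.2 km, bearing=91.2°
Total: 56809.2 km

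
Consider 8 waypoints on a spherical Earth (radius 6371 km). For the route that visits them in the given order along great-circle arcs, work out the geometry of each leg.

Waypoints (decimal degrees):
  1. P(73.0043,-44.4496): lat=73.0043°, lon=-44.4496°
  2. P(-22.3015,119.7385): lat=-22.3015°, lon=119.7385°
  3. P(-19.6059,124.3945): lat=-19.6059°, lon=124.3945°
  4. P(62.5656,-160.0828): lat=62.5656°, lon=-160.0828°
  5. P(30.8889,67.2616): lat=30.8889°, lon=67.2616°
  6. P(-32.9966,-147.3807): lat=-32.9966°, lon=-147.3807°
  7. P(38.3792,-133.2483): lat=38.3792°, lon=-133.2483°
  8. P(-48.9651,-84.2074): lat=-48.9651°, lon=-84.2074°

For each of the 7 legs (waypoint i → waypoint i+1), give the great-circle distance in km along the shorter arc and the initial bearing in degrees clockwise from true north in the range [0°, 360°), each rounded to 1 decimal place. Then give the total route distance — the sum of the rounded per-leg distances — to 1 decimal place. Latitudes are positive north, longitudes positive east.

Leg 1: dist=14293.4 km, bearing=18.8°
Leg 2: dist=568.8 km, bearing=59.1°
Leg 3: dist=11221.0 km, bearing=27.0°
Leg 4: dist=8804.4 km, bearing=320.0°
Leg 5: dist=16752.6 km, bearing=103.3°
Leg 6: dist=8069.9 km, bearing=11.6°
Leg 7: dist=10844.3 km, bearing=150.0°
Total: 70554.4 km

Leg 1: φ1=1.2741654, φ2=-0.3892346, Δφ=-1.6634000, Δλ=2.8656229 rad; a=sin²(Δφ/2)+cosφ1·cosφ2·sin²(Δλ/2)=0.8115550737; c=2·atan2(√a, √(1-a))=2.243509250; dist=6371·c=14293.397 ≈ 14293.4 km; running total=14293.4 km
Leg 1 bearing: y=sinΔλ·cosφ2=0.25209852, x=cosφ1·sinφ2-sinφ1·cosφ2·cosΔλ=0.74039184; θ=atan2(y, x)=18.8034° ≈ 18.8°
Leg 2: φ1=-0.3892346, φ2=-0.3421875, Δφ=0.0470471, Δλ=0.0812625 rad; a=sin²(Δφ/2)+cosφ1·cosφ2·sin²(Δλ/2)=0.0019913207; c=2·atan2(√a, √(1-a))=0.089278081; dist=6371·c=568.791 ≈ 568.8 km; running total=14862.2 km
Leg 2 bearing: y=sinΔλ·cosφ2=0.07646694, x=cosφ1·sinφ2-sinφ1·cosφ2·cosΔλ=0.04585007; θ=atan2(y, x)=59.0528° ≈ 59.1°
Leg 3: φ1=-0.3421875, φ2=1.0919757, Δφ=1.4341632, Δλ=-4.9650655 rad; a=sin²(Δφ/2)+cosφ1·cosφ2·sin²(Δλ/2)=0.5946543899; c=2·atan2(√a, √(1-a))=1.761254476; dist=6371·c=11220.952 ≈ 11221.0 km; running total=26083.2 km
Leg 3 bearing: y=sinΔλ·cosφ2=0.44610298, x=cosφ1·sinφ2-sinφ1·cosφ2·cosΔλ=0.87473099; θ=atan2(y, x)=27.0211° ≈ 27.0°
Leg 4: φ1=1.0919757, φ2=0.5391130, Δφ=-0.5528627, Δλ=3.9679083 rad; a=sin²(Δφ/2)+cosφ1·cosφ2·sin²(Δλ/2)=0.4061341077; c=2·atan2(√a, √(1-a))=1.381943966; dist=6371·c=8804.365 ≈ 8804.4 km; running total=34887.6 km
Leg 4 bearing: y=sinΔλ·cosφ2=-0.63112832, x=cosφ1·sinφ2-sinφ1·cosφ2·cosΔλ=0.75261798; θ=atan2(y, x)=-39.9824° <0 so +360° → 320.0176° ≈ 320.0°
Leg 5: φ1=0.5391130, φ2=-0.5758993, Δφ=-1.1150123, Δλ=-3.7462148 rad; a=sin²(Δφ/2)+cosφ1·cosφ2·sin²(Δλ/2)=0.9358624300; c=2·atan2(√a, √(1-a))=2.629507854; dist=6371·c=16752.595 ≈ 16752.6 km; running total=51640.2 km
Leg 5 bearing: y=sinΔλ·cosφ2=0.47676174, x=cosφ1·sinφ2-sinφ1·cosφ2·cosΔλ=-0.11311062; θ=atan2(y, x)=103.3465° ≈ 103.3°
Leg 6: φ1=-0.5758993, φ2=0.6698434, Δφ=1.2457427, Δλ=0.2466569 rad; a=sin²(Δφ/2)+cosφ1·cosφ2·sin²(Δλ/2)=0.3502697425; c=2·atan2(√a, √(1-a))=1.266669156; dist=6371·c=8069.949 ≈ 8069.9 km; running total=59710.1 km
Leg 6 bearing: y=sinΔλ·cosφ2=0.19140432, x=cosφ1·sinφ2-sinφ1·cosφ2·cosΔλ=0.93471268; θ=atan2(y, x)=11.5727° ≈ 11.6°
Leg 7: φ1=0.6698434, φ2=-0.8546022, Δφ=-1.5244456, Δλ=0.8559252 rad; a=sin²(Δφ/2)+cosφ1·cosφ2·sin²(Δλ/2)=0.5654774941; c=2·atan2(√a, √(1-a))=1.702128529; dist=6371·c=10844.261 ≈ 10844.3 km; running total=70554.4 km
Leg 7 bearing: y=sinΔλ·cosφ2=0.49578822, x=cosφ1·sinφ2-sinφ1·cosφ2·cosΔλ=-0.85851315; θ=atan2(y, x)=149.9937° ≈ 150.0°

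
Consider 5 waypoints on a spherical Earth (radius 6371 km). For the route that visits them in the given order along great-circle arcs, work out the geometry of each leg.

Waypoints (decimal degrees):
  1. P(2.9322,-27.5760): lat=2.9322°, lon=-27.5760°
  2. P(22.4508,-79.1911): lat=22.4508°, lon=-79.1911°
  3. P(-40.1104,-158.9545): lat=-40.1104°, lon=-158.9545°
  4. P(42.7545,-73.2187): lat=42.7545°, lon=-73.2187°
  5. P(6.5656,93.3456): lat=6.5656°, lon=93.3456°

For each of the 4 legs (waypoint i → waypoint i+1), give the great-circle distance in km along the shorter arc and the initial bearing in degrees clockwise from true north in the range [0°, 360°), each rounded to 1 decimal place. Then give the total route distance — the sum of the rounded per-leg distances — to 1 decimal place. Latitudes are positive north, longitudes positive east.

Leg 1: dist=5966.0 km, bearing=295.9°
Leg 2: dist=10776.6 km, bearing=229.3°
Leg 3: dist=12598.8 km, bearing=52.9°
Leg 4: dist=14365.1 km, bearing=17.3°
Total: 43706.5 km

Leg 1: φ1=0.0511765, φ2=0.3918404, Δφ=0.3406638, Δλ=-0.9008534 rad; a=sin²(Δφ/2)+cosφ1·cosφ2·sin²(Δλ/2)=0.2036686710; c=2·atan2(√a, √(1-a))=0.936435692; dist=6371·c=5966.032 ≈ 5966.0 km; running total=5966.0 km
Leg 1 bearing: y=sinΔλ·cosφ2=-0.72444688, x=cosφ1·sinφ2-sinφ1·cosφ2·cosΔλ=0.35203366; θ=atan2(y, x)=-64.0833° <0 so +360° → 295.9167° ≈ 295.9°
Leg 2: φ1=0.3918404, φ2=-0.7000585, Δφ=-1.0918989, Δλ=-1.3921340 rad; a=sin²(Δφ/2)+cosφ1·cosφ2·sin²(Δλ/2)=0.5602113665; c=2·atan2(√a, √(1-a))=1.691512030; dist=6371·c=10776.623 ≈ 10776.6 km; running total=16742.6 km
Leg 2 bearing: y=sinΔλ·cosφ2=-0.75263053, x=cosφ1·sinφ2-sinφ1·cosφ2·cosΔλ=-0.64733735; θ=atan2(y, x)=-130.6988° <0 so +360° → 229.3012° ≈ 229.3°
Leg 3: φ1=-0.7000585, φ2=0.7462068, Δφ=1.4462653, Δλ=1.4963720 rad; a=sin²(Δφ/2)+cosφ1·cosφ2·sin²(Δλ/2)=0.6978034609; c=2·atan2(√a, √(1-a))=1.977524916; dist=6371·c=12598.811 ≈ 12598.8 km; running total=29341.4 km
Leg 3 bearing: y=sinΔλ·cosφ2=0.73223658, x=cosφ1·sinφ2-sinφ1·cosφ2·cosΔλ=0.55436879; θ=atan2(y, x)=52.8710° ≈ 52.9°
Leg 4: φ1=0.7462068, φ2=0.1145913, Δφ=-0.6316155, Δλ=2.9070955 rad; a=sin²(Δφ/2)+cosφ1·cosφ2·sin²(Δλ/2)=0.8159340999; c=2·atan2(√a, √(1-a))=2.254757522; dist=6371·c=14365.060 ≈ 14365.1 km; running total=43706.5 km
Leg 4 bearing: y=sinΔλ·cosφ2=0.23083011, x=cosφ1·sinφ2-sinφ1·cosφ2·cosΔλ=0.73990543; θ=atan2(y, x)=17.3265° ≈ 17.3°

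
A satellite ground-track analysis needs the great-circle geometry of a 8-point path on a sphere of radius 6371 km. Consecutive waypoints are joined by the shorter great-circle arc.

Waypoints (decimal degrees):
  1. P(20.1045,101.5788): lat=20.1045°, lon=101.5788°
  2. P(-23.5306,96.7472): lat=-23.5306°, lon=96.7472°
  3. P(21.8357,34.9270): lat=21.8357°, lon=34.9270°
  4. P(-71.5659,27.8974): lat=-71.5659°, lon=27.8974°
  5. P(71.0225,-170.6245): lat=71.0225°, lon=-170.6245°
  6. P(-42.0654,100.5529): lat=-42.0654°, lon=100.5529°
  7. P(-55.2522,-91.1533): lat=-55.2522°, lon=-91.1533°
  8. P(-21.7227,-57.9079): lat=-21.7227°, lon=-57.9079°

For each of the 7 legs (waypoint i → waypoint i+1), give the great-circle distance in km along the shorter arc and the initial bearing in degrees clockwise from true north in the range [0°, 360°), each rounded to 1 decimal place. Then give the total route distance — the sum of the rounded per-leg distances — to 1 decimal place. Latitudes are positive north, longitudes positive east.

Leg 1: dist=4880.2 km, bearing=186.4°
Leg 2: dist=8375.3 km, bearing=302.2°
Leg 3: dist=10399.9 km, bearing=182.2°
Leg 4: dist=19354.5 km, bearing=86.4°
Leg 5: dist=14338.3 km, bearing=252.6°
Leg 6: dist=9137.3 km, bearing=173.3°
Leg 7: dist=4633.9 km, bearing=50.0°
Total: 71119.4 km

Leg 1: φ1=0.3508897, φ2=-0.4106864, Δφ=-0.7615762, Δλ=-0.0843273 rad; a=sin²(Δφ/2)+cosφ1·cosφ2·sin²(Δλ/2)=0.1396550946; c=2·atan2(√a, √(1-a))=0.765999494; dist=6371·c=4880.183 ≈ 4880.2 km; running total=4880.2 km
Leg 1 bearing: y=sinΔλ·cosφ2=-0.07722366, x=cosφ1·sinφ2-sinφ1·cosφ2·cosΔλ=-0.68894318; θ=atan2(y, x)=-173.6044° <0 so +360° → 186.3956° ≈ 186.4°
Leg 2: φ1=-0.4106864, φ2=0.3811049, Δφ=0.7917913, Δλ=-1.0789660 rad; a=sin²(Δφ/2)+cosφ1·cosφ2·sin²(Δλ/2)=0.3732937144; c=2·atan2(√a, √(1-a))=1.314589971; dist=6371·c=8375.253 ≈ 8375.3 km; running total=13255.5 km
Leg 2 bearing: y=sinΔλ·cosφ2=-0.81822828, x=cosφ1·sinφ2-sinφ1·cosφ2·cosΔλ=0.51602767; θ=atan2(y, x)=-57.7618° <0 so +360° → 302.2382° ≈ 302.2°
Leg 3: φ1=0.3811049, φ2=-1.2490606, Δφ=-1.6301654, Δλ=-0.1226897 rad; a=sin²(Δφ/2)+cosφ1·cosφ2·sin²(Δλ/2)=0.5307703363; c=2·atan2(√a, √(1-a))=1.632375911; dist=6371·c=10399.867 ≈ 10399.9 km; running total=23655.4 km
Leg 3 bearing: y=sinΔλ·cosφ2=-0.03869890, x=cosφ1·sinφ2-sinφ1·cosφ2·cosΔλ=-0.99735407; θ=atan2(y, x)=-177.7779° <0 so +360° → 182.2221° ≈ 182.2°
Leg 4: φ1=-1.2490606, φ2=1.2395765, Δφ=2.4886371, Δλ=-3.4648608 rad; a=sin²(Δφ/2)+cosφ1·cosφ2·sin²(Δλ/2)=0.9973142906; c=2·atan2(√a, √(1-a))=3.037898542; dist=6371·c=19354.452 ≈ 19354.5 km; running total=43009.9 km
Leg 4 bearing: y=sinΔλ·cosφ2=0.10330434, x=cosφ1·sinφ2-sinφ1·cosφ2·cosΔλ=0.00649615; θ=atan2(y, x)=86.4018° ≈ 86.4°
Leg 5: φ1=1.2395765, φ2=-0.7341797, Δφ=-1.9737562, Δλ=4.7329385 rad; a=sin²(Δφ/2)+cosφ1·cosφ2·sin²(Δλ/2)=0.8143009749; c=2·atan2(√a, √(1-a))=2.250550619; dist=6371·c=14338.258 ≈ 14338.3 km; running total=57348.2 km
Leg 5 bearing: y=sinΔλ·cosφ2=-0.74222382, x=cosφ1·sinφ2-sinφ1·cosφ2·cosΔλ=-0.23230020; θ=atan2(y, x)=-107.3790° <0 so +360° → 252.6210° ≈ 252.6°
Leg 6: φ1=-0.7341797, φ2=-0.9643328, Δφ=-0.2301531, Δλ=-3.3459044 rad; a=sin²(Δφ/2)+cosφ1·cosφ2·sin²(Δλ/2)=0.4319149734; c=2·atan2(√a, √(1-a))=1.434201906; dist=6371·c=9137.300 ≈ 9137.3 km; running total=66485.5 km
Leg 6 bearing: y=sinΔλ·cosφ2=0.11564210, x=cosφ1·sinφ2-sinφ1·cosφ2·cosΔλ=-0.98391291; θ=atan2(y, x)=173.2966° ≈ 173.3°
Leg 7: φ1=-0.9643328, φ2=-0.3791326, Δφ=0.5852002, Δλ=0.5802417 rad; a=sin²(Δφ/2)+cosφ1·cosφ2·sin²(Δλ/2)=0.1265299772; c=2·atan2(√a, √(1-a))=0.727348410; dist=6371·c=4633.937 ≈ 4633.9 km; running total=71119.4 km
Leg 7 bearing: y=sinΔλ·cosφ2=0.50929436, x=cosφ1·sinφ2-sinφ1·cosφ2·cosΔλ=0.42743399; θ=atan2(y, x)=49.9944° ≈ 50.0°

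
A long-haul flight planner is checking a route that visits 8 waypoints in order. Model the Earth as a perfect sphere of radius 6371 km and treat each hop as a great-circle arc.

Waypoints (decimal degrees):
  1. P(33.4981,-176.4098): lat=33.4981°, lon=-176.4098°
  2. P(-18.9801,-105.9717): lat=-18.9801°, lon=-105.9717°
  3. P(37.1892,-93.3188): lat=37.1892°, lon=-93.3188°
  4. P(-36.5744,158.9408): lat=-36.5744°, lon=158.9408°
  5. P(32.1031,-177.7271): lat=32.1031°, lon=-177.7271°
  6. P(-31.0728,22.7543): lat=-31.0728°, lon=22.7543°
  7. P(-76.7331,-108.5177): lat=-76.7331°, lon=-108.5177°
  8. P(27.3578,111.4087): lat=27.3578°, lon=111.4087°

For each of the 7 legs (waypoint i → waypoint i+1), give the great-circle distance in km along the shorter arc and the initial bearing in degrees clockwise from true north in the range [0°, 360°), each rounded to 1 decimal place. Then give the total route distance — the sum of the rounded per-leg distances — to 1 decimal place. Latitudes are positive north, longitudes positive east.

Leg 1: φ1=0.5846521, φ2=-0.3312652, Δφ=-0.9159174, Δλ=1.2293768 rad; a=sin²(Δφ/2)+cosφ1·cosφ2·sin²(Δλ/2)=0.4577355811; c=2·atan2(√a, √(1-a))=1.486166502; dist=6371·c=9468.367 ≈ 9468.4 km; running total=9468.4 km
Leg 1 bearing: y=sinΔλ·cosφ2=0.89105003, x=cosφ1·sinφ2-sinφ1·cosφ2·cosΔλ=-0.44596493; θ=atan2(y, x)=116.5877° ≈ 116.6°
Leg 2: φ1=-0.3312652, φ2=0.6490740, Δφ=0.9803392, Δλ=0.2208348 rad; a=sin²(Δφ/2)+cosφ1·cosφ2·sin²(Δλ/2)=0.2307769569; c=2·atan2(√a, √(1-a))=1.002204364; dist=6371·c=6385.044 ≈ 6385.0 km; running total=15853.4 km
Leg 2 bearing: y=sinΔλ·cosφ2=0.17450021, x=cosφ1·sinφ2-sinφ1·cosφ2·cosΔλ=0.82439401; θ=atan2(y, x)=11.9514° ≈ 12.0°
Leg 3: φ1=0.6490740, φ2=-0.6383437, Δφ=-1.2874177, Δλ=4.4027606 rad; a=sin²(Δφ/2)+cosφ1·cosφ2·sin²(Δλ/2)=0.7775560667; c=2·atan2(√a, √(1-a))=2.159294099; dist=6371·c=13756.863 ≈ 13756.9 km; running total=29610.3 km
Leg 3 bearing: y=sinΔλ·cosφ2=-0.76489464, x=cosφ1·sinφ2-sinφ1·cosφ2·cosΔλ=-0.32678236; θ=atan2(y, x)=-113.1334° <0 so +360° → 246.8666° ≈ 246.9°
Leg 4: φ1=-0.6383437, φ2=0.5603048, Δφ=1.1986485, Δλ=-5.8759633 rad; a=sin²(Δφ/2)+cosφ1·cosφ2·sin²(Δλ/2)=0.3460068129; c=2·atan2(√a, √(1-a))=1.257720529; dist=6371·c=8012.937 ≈ 8012.9 km; running total=37623.2 km
Leg 4 bearing: y=sinΔλ·cosφ2=0.33549972, x=cosφ1·sinφ2-sinφ1·cosφ2·cosΔλ=0.89027205; θ=atan2(y, x)=20.6490° ≈ 20.6°
Leg 5: φ1=0.5603048, φ2=-0.5423227, Δφ=-1.1026275, Δλ=3.4990605 rad; a=sin²(Δφ/2)+cosφ1·cosφ2·sin²(Δλ/2)=0.9769867797; c=2·atan2(√a, √(1-a))=2.837014547; dist=6371·c=18074.620 ≈ 18074.6 km; running total=55697.8 km
Leg 5 bearing: y=sinΔλ·cosφ2=-0.29969644, x=cosφ1·sinφ2-sinφ1·cosφ2·cosΔλ=-0.01079321; θ=atan2(y, x)=-92.0625° <0 so +360° → 267.9375° ≈ 267.9°
Leg 6: φ1=-0.5423227, φ2=-1.3392452, Δφ=-0.7969226, Δλ=-2.2911286 rad; a=sin²(Δφ/2)+cosφ1·cosφ2·sin²(Δλ/2)=0.3136523981; c=2·atan2(√a, √(1-a))=1.188884535; dist=6371·c=7574.383 ≈ 7574.4 km; running total=63272.2 km
Leg 6 bearing: y=sinΔλ·cosφ2=-0.17247972, x=cosφ1·sinφ2-sinφ1·cosφ2·cosΔλ=-0.91178343; θ=atan2(y, x)=-169.2881° <0 so +360° → 190.7119° ≈ 190.7°
Leg 7: φ1=-1.3392452, φ2=0.4774837, Δφ=1.8167289, Δλ=3.8384398 rad; a=sin²(Δφ/2)+cosφ1·cosφ2·sin²(Δλ/2)=0.8017923803; c=2·atan2(√a, √(1-a))=2.218785956; dist=6371·c=14135.885 ≈ 14135.9 km; running total=77408.1 km
Leg 7 bearing: y=sinΔλ·cosφ2=-0.57002000, x=cosφ1·sinφ2-sinφ1·cosφ2·cosΔλ=-0.55746088; θ=atan2(y, x)=-134.3618° <0 so +360° → 225.6382° ≈ 225.6°

Leg 1: dist=9468.4 km, bearing=116.6°
Leg 2: dist=6385.0 km, bearing=12.0°
Leg 3: dist=13756.9 km, bearing=246.9°
Leg 4: dist=8012.9 km, bearing=20.6°
Leg 5: dist=18074.6 km, bearing=267.9°
Leg 6: dist=7574.4 km, bearing=190.7°
Leg 7: dist=14135.9 km, bearing=225.6°
Total: 77408.1 km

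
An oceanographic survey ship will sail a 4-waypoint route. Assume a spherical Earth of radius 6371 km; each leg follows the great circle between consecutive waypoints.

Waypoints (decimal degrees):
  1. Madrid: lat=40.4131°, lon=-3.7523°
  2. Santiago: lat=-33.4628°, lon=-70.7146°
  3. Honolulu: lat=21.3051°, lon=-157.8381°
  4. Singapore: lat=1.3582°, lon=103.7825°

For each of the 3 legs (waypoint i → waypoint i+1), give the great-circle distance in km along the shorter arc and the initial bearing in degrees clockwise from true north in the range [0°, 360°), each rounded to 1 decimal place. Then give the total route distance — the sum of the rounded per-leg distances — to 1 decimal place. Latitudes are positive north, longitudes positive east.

Leg 1: φ1=0.7053417, φ2=-0.5840360, Δφ=-1.2893777, Δλ=-1.1687126 rad; a=sin²(Δφ/2)+cosφ1·cosφ2·sin²(Δλ/2)=0.5544475505; c=2·atan2(√a, √(1-a))=1.679907800; dist=6371·c=10702.693 ≈ 10702.7 km; running total=10702.7 km
Leg 1 bearing: y=sinΔλ·cosφ2=-0.76771100, x=cosφ1·sinφ2-sinφ1·cosφ2·cosΔλ=-0.63147579; θ=atan2(y, x)=-129.4388° <0 so +360° → 230.5612° ≈ 230.6°
Leg 2: φ1=-0.5840360, φ2=0.3718441, Δφ=0.9558802, Δλ=-1.5205919 rad; a=sin²(Δφ/2)+cosφ1·cosφ2·sin²(Δλ/2)=0.5806683954; c=2·atan2(√a, √(1-a))=1.732841366; dist=6371·c=11039.932 ≈ 11039.9 km; running total=21742.6 km
Leg 2 bearing: y=sinΔλ·cosφ2=-0.93048502, x=cosφ1·sinφ2-sinφ1·cosφ2·cosΔλ=0.32888913; θ=atan2(y, x)=-70.5335° <0 so +360° → 289.4665° ≈ 289.5°
Leg 3: φ1=0.3718441, φ2=0.0237051, Δφ=-0.3481391, Δλ=4.5661409 rad; a=sin²(Δφ/2)+cosφ1·cosφ2·sin²(Δλ/2)=0.5635589869; c=2·atan2(√a, √(1-a))=1.698259164; dist=6371·c=10819.609 ≈ 10819.6 km; running total=32562.2 km
Leg 3 bearing: y=sinΔλ·cosφ2=-0.98904684, x=cosφ1·sinφ2-sinφ1·cosφ2·cosΔλ=0.07501581; θ=atan2(y, x)=-85.6626° <0 so +360° → 274.3374° ≈ 274.3°

Leg 1: dist=10702.7 km, bearing=230.6°
Leg 2: dist=11039.9 km, bearing=289.5°
Leg 3: dist=10819.6 km, bearing=274.3°
Total: 32562.2 km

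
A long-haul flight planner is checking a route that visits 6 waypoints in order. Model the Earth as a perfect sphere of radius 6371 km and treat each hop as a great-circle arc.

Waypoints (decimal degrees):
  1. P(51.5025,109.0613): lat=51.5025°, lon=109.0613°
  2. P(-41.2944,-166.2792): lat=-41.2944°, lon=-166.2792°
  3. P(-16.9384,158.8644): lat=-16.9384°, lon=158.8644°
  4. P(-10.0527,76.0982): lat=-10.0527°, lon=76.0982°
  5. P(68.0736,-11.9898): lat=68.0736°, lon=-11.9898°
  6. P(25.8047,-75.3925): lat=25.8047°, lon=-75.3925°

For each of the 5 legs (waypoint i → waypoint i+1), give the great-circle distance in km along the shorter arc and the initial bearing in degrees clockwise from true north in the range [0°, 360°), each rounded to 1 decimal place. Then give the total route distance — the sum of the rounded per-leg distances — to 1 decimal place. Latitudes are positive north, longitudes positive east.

Leg 1: φ1=0.8988882, φ2=-0.7207232, Δφ=-1.6196114, Δλ=-4.8055983 rad; a=sin²(Δφ/2)+cosφ1·cosφ2·sin²(Δλ/2)=0.7364767101; c=2·atan2(√a, √(1-a))=2.063436118; dist=6371·c=13146.152 ≈ 13146.2 km; running total=13146.2 km
Leg 1 bearing: y=sinΔλ·cosφ2=0.74806724, x=cosφ1·sinφ2-sinφ1·cosφ2·cosΔλ=-0.46552172; θ=atan2(y, x)=121.8940° ≈ 121.9°
Leg 2: φ1=-0.7207232, φ2=-0.2956309, Δφ=0.4250924, Δλ=5.6748264 rad; a=sin²(Δφ/2)+cosφ1·cosφ2·sin²(Δλ/2)=0.1089748684; c=2·atan2(√a, √(1-a))=0.672847451; dist=6371·c=4286.711 ≈ 4286.7 km; running total=17432.9 km
Leg 2 bearing: y=sinΔλ·cosφ2=-0.54672816, x=cosφ1·sinφ2-sinφ1·cosφ2·cosΔλ=0.29914161; θ=atan2(y, x)=-61.3148° <0 so +360° → 298.6852° ≈ 298.7°
Leg 3: φ1=-0.2956309, φ2=-0.1754527, Δφ=0.1201781, Δλ=-1.4445427 rad; a=sin²(Δφ/2)+cosφ1·cosφ2·sin²(Δλ/2)=0.4152691009; c=2·atan2(√a, √(1-a))=1.400512783; dist=6371·c=8922.667 ≈ 8922.7 km; running total=26355.6 km
Leg 3 bearing: y=sinΔλ·cosφ2=-0.97681040, x=cosφ1·sinφ2-sinφ1·cosφ2·cosΔλ=-0.13085921; θ=atan2(y, x)=-97.6302° <0 so +360° → 262.3698° ≈ 262.4°
Leg 4: φ1=-0.1754527, φ2=1.1881085, Δφ=1.3635612, Δλ=-1.5374256 rad; a=sin²(Δφ/2)+cosφ1·cosφ2·sin²(Δλ/2)=0.5748299482; c=2·atan2(√a, √(1-a))=1.721020613; dist=6371·c=10964.622 ≈ 10964.6 km; running total=37320.2 km
Leg 4 bearing: y=sinΔλ·cosφ2=-0.37320736, x=cosφ1·sinφ2-sinφ1·cosφ2·cosΔλ=0.91559717; θ=atan2(y, x)=-22.1763° <0 so +360° → 337.8237° ≈ 337.8°
Leg 5: φ1=1.1881085, φ2=0.4503770, Δφ=-0.7377315, Δλ=-1.1065859 rad; a=sin²(Δφ/2)+cosφ1·cosφ2·sin²(Δλ/2)=0.2228349538; c=2·atan2(√a, √(1-a))=0.983238467; dist=6371·c=6264.212 ≈ 6264.2 km; running total=43584.4 km
Leg 5 bearing: y=sinΔλ·cosφ2=-0.80501091, x=cosφ1·sinφ2-sinφ1·cosφ2·cosΔλ=-0.21136598; θ=atan2(y, x)=-104.7117° <0 so +360° → 255.2883° ≈ 255.3°

Leg 1: dist=13146.2 km, bearing=121.9°
Leg 2: dist=4286.7 km, bearing=298.7°
Leg 3: dist=8922.7 km, bearing=262.4°
Leg 4: dist=10964.6 km, bearing=337.8°
Leg 5: dist=6264.2 km, bearing=255.3°
Total: 43584.4 km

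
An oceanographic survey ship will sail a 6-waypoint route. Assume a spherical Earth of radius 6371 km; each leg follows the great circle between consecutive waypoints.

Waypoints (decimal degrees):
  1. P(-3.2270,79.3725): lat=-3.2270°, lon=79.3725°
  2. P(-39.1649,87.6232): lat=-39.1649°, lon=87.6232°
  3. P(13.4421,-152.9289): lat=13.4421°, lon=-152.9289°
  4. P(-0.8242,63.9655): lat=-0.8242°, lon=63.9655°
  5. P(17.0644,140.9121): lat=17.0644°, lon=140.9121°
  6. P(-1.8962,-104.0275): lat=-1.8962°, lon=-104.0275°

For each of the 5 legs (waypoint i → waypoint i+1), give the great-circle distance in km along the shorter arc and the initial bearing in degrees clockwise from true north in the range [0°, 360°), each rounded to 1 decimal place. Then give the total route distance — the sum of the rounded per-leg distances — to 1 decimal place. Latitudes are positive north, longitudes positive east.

Leg 1: φ1=-0.0563218, φ2=-0.6835565, Δφ=-0.6272347, Δλ=0.1440019 rad; a=sin²(Δφ/2)+cosφ1·cosφ2·sin²(Δλ/2)=0.0991793254; c=2·atan2(√a, √(1-a))=0.640760516; dist=6371·c=4082.285 ≈ 4082.3 km; running total=4082.3 km
Leg 1 bearing: y=sinΔλ·cosφ2=0.11126373, x=cosφ1·sinφ2-sinφ1·cosφ2·cosΔλ=-0.58735980; θ=atan2(y, x)=169.2735° ≈ 169.3°
Leg 2: φ1=-0.6835565, φ2=0.2346089, Δφ=0.9181654, Δλ=-4.1984262 rad; a=sin²(Δφ/2)+cosφ1·cosφ2·sin²(Δλ/2)=0.7587741494; c=2·atan2(√a, √(1-a))=2.114779491; dist=6371·c=13473.260 ≈ 13473.3 km; running total=17555.6 km
Leg 2 bearing: y=sinΔλ·cosφ2=0.84694774, x=cosφ1·sinφ2-sinφ1·cosφ2·cosΔλ=-0.12175090; θ=atan2(y, x)=98.1804° ≈ 98.2°
Leg 3: φ1=0.2346089, φ2=-0.0143850, Δφ=-0.2489939, Δλ=3.7855214 rad; a=sin²(Δφ/2)+cosφ1·cosφ2·sin²(Δλ/2)=0.8905490093; c=2·atan2(√a, √(1-a))=2.467218709; dist=6371·c=15718.650 ≈ 15718.7 km; running total=33274.3 km
Leg 3 bearing: y=sinΔλ·cosφ2=-0.60027995, x=cosφ1·sinφ2-sinφ1·cosφ2·cosΔλ=0.17190075; θ=atan2(y, x)=-74.0200° <0 so +360° → 285.9800° ≈ 286.0°
Leg 4: φ1=-0.0143850, φ2=0.2978300, Δφ=0.3122150, Δλ=1.3429715 rad; a=sin²(Δφ/2)+cosφ1·cosφ2·sin²(Δλ/2)=0.3941638362; c=2·atan2(√a, √(1-a))=1.357510583; dist=6371·c=8648.700 ≈ 8648.7 km; running total=41923.0 km
Leg 4 bearing: y=sinΔλ·cosφ2=0.93127311, x=cosφ1·sinφ2-sinφ1·cosφ2·cosΔλ=0.29652188; θ=atan2(y, x)=72.3383° ≈ 72.3°
Leg 5: φ1=0.2978300, φ2=-0.0330949, Δφ=-0.3309249, Δλ=-4.2750025 rad; a=sin²(Δφ/2)+cosφ1·cosφ2·sin²(Δλ/2)=0.7072069623; c=2·atan2(√a, √(1-a))=1.998095059; dist=6371·c=12729.864 ≈ 12729.9 km; running total=54652.9 km
Leg 5 bearing: y=sinΔλ·cosφ2=0.90536573, x=cosφ1·sinφ2-sinφ1·cosφ2·cosΔλ=0.09259587; θ=atan2(y, x)=84.1604° ≈ 84.2°

Leg 1: dist=4082.3 km, bearing=169.3°
Leg 2: dist=13473.3 km, bearing=98.2°
Leg 3: dist=15718.7 km, bearing=286.0°
Leg 4: dist=8648.7 km, bearing=72.3°
Leg 5: dist=12729.9 km, bearing=84.2°
Total: 54652.9 km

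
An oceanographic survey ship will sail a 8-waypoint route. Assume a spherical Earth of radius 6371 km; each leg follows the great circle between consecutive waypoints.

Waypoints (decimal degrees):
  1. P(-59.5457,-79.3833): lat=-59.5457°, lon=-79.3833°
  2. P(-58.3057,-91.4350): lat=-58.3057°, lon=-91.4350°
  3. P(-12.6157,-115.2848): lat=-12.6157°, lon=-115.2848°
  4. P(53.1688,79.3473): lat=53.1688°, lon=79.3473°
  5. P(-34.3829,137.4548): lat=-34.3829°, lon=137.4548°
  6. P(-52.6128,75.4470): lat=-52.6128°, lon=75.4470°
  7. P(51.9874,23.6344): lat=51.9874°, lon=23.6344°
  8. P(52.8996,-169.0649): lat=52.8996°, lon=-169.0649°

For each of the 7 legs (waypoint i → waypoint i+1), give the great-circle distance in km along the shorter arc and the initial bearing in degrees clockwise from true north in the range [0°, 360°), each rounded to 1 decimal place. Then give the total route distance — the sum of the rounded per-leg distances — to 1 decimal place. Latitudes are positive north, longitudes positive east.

Leg 1: dist=704.3 km, bearing=276.1°
Leg 2: dist=5459.5 km, bearing=328.5°
Leg 3: dist=15322.9 km, bearing=347.0°
Leg 4: dist=11229.5 km, bearing=134.5°
Leg 5: dist=5209.6 km, bearing=227.3°
Leg 6: dist=12593.4 km, bearing=328.2°
Leg 7: dist=8292.2 km, bearing=7.9°
Total: 58811.4 km

Leg 1: φ1=-1.0392685, φ2=-1.0176264, Δφ=0.0216421, Δλ=-0.2103418 rad; a=sin²(Δφ/2)+cosφ1·cosφ2·sin²(Δλ/2)=0.0030516919; c=2·atan2(√a, √(1-a))=0.110540513; dist=6371·c=704.254 ≈ 704.3 km; running total=704.3 km
Leg 1 bearing: y=sinΔλ·cosφ2=-0.10969777, x=cosφ1·sinφ2-sinφ1·cosφ2·cosΔλ=0.01165827; θ=atan2(y, x)=-83.9336° <0 so +360° → 276.0664° ≈ 276.1°
Leg 2: φ1=-1.0176264, φ2=-0.2201855, Δφ=0.7974409, Δλ=-0.4162575 rad; a=sin²(Δφ/2)+cosφ1·cosφ2·sin²(Δλ/2)=0.1726201088; c=2·atan2(√a, √(1-a))=0.856931567; dist=6371·c=5459.511 ≈ 5459.5 km; running total=6163.8 km
Leg 2 bearing: y=sinΔλ·cosφ2=-0.39457839, x=cosφ1·sinφ2-sinφ1·cosφ2·cosΔλ=0.64466853; θ=atan2(y, x)=-31.4693° <0 so +360° → 328.5307° ≈ 328.5°
Leg 3: φ1=-0.2201855, φ2=0.9279706, Δφ=1.1481561, Δλ=3.3969710 rad; a=sin²(Δφ/2)+cosφ1·cosφ2·sin²(Δλ/2)=0.8704156703; c=2·atan2(√a, √(1-a))=2.405103525; dist=6371·c=15322.915 ≈ 15322.9 km; running total=21486.7 km
Leg 3 bearing: y=sinΔλ·cosφ2=-0.15143036, x=cosφ1·sinφ2-sinφ1·cosφ2·cosΔλ=0.65439879; θ=atan2(y, x)=-13.0291° <0 so +360° → 346.9709° ≈ 347.0°
Leg 4: φ1=0.9279706, φ2=-0.6000948, Δφ=-1.5280654, Δλ=1.0141672 rad; a=sin²(Δφ/2)+cosφ1·cosφ2·sin²(Δλ/2)=0.5953147955; c=2·atan2(√a, √(1-a))=1.762599786; dist=6371·c=11229.523 ≈ 11229.5 km; running total=32716.2 km
Leg 4 bearing: y=sinΔλ·cosφ2=0.70069820, x=cosφ1·sinφ2-sinφ1·cosφ2·cosΔλ=-0.68751901; θ=atan2(y, x)=134.4561° ≈ 134.5°
Leg 5: φ1=-0.6000948, φ2=-0.9182666, Δφ=-0.3181718, Δλ=-1.0822403 rad; a=sin²(Δφ/2)+cosφ1·cosφ2·sin²(Δλ/2)=0.1580521836; c=2·atan2(√a, √(1-a))=0.817707407; dist=6371·c=5209.614 ≈ 5209.6 km; running total=37925.8 km
Leg 5 bearing: y=sinΔλ·cosφ2=-0.53616312, x=cosφ1·sinφ2-sinφ1·cosφ2·cosΔλ=-0.49478871; θ=atan2(y, x)=-132.7018° <0 so +360° → 227.2982° ≈ 227.3°
Leg 6: φ1=-0.9182666, φ2=0.9073513, Δφ=1.8256179, Δλ=-0.9043005 rad; a=sin²(Δφ/2)+cosφ1·cosφ2·sin²(Δλ/2)=0.6974136905; c=2·atan2(√a, √(1-a))=1.976676287; dist=6371·c=12593.405 ≈ 12593.4 km; running total=50519.2 km
Leg 6 bearing: y=sinΔλ·cosφ2=-0.48404172, x=cosφ1·sinφ2-sinφ1·cosφ2·cosΔλ=0.78090649; θ=atan2(y, x)=-31.7925° <0 so +360° → 328.2075° ≈ 328.2°
Leg 7: φ1=0.9073513, φ2=0.9232722, Δφ=0.0159209, Δλ=-3.3632373 rad; a=sin²(Δφ/2)+cosφ1·cosφ2·sin²(Δλ/2)=0.3669995253; c=2·atan2(√a, √(1-a))=1.301554194; dist=6371·c=8292.202 ≈ 8292.2 km; running total=58811.4 km
Leg 7 bearing: y=sinΔλ·cosφ2=0.13260702, x=cosφ1·sinφ2-sinφ1·cosφ2·cosΔλ=0.95480829; θ=atan2(y, x)=7.9069° ≈ 7.9°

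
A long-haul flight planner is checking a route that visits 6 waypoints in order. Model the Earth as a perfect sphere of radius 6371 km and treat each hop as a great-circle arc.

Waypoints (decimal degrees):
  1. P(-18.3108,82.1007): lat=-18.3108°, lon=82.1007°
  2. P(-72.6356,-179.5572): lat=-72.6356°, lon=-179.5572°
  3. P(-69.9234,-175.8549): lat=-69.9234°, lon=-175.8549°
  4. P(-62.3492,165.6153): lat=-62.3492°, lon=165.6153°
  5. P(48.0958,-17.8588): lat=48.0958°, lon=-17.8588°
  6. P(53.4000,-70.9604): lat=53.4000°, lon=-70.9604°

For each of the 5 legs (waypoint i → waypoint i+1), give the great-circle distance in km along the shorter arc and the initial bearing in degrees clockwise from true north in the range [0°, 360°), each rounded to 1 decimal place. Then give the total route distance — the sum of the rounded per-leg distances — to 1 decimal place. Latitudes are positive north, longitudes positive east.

Leg 1: φ1=-0.3195837, φ2=-1.2677304, Δφ=-0.9481466, Δλ=-4.5667919 rad; a=sin²(Δφ/2)+cosφ1·cosφ2·sin²(Δλ/2)=0.3706270013; c=2·atan2(√a, √(1-a))=1.309072563; dist=6371·c=8340.101 ≈ 8340.1 km; running total=8340.1 km
Leg 1 bearing: y=sinΔλ·cosφ2=0.29529009, x=cosφ1·sinφ2-sinφ1·cosφ2·cosΔλ=-0.91970336; θ=atan2(y, x)=162.1997° ≈ 162.2°
Leg 2: φ1=-1.2677304, φ2=-1.2203936, Δφ=0.0473368, Δλ=0.0646173 rad; a=sin²(Δφ/2)+cosφ1·cosφ2·sin²(Δλ/2)=0.0006669942; c=2·atan2(√a, √(1-a))=0.051658207; dist=6371·c=329.114 ≈ 329.1 km; running total=8669.2 km
Leg 2 bearing: y=sinΔλ·cosφ2=0.02216615, x=cosφ1·sinφ2-sinφ1·cosφ2·cosΔλ=0.04663539; θ=atan2(y, x)=25.4221° ≈ 25.4°
Leg 3: φ1=-1.2203936, φ2=-1.0881988, Δφ=0.1321947, Δλ=5.9597793 rad; a=sin²(Δφ/2)+cosφ1·cosφ2·sin²(Δλ/2)=0.0084918897; c=2·atan2(√a, √(1-a))=0.184564748; dist=6371·c=1175.862 ≈ 1175.9 km; running total=9845.1 km
Leg 3 bearing: y=sinΔλ·cosφ2=-0.14748413, x=cosφ1·sinφ2-sinφ1·cosφ2·cosΔλ=0.10921329; θ=atan2(y, x)=-53.4797° <0 so +360° → 306.5203° ≈ 306.5°
Leg 4: φ1=-1.0881988, φ2=0.8394301, Δφ=1.9276289, Δλ=-3.2022271 rad; a=sin²(Δφ/2)+cosφ1·cosφ2·sin²(Δλ/2)=0.9843233480; c=2·atan2(√a, √(1-a))=2.890520847; dist=6371·c=18415.508 ≈ 18415.5 km; running total=28260.6 km
Leg 4 bearing: y=sinΔλ·cosφ2=0.04047218, x=cosφ1·sinφ2-sinφ1·cosφ2·cosΔλ=-0.24512360; θ=atan2(y, x)=170.6245° ≈ 170.6°
Leg 5: φ1=0.8394301, φ2=0.9320058, Δφ=0.0925758, Δλ=-0.9267978 rad; a=sin²(Δφ/2)+cosφ1·cosφ2·sin²(Δλ/2)=0.0817039973; c=2·atan2(√a, √(1-a))=0.579763918; dist=6371·c=3693.676 ≈ 3693.7 km; running total=31954.3 km
Leg 5 bearing: y=sinΔλ·cosφ2=-0.47680188, x=cosφ1·sinφ2-sinφ1·cosφ2·cosΔλ=0.26976616; θ=atan2(y, x)=-60.4996° <0 so +360° → 299.5004° ≈ 299.5°

Leg 1: dist=8340.1 km, bearing=162.2°
Leg 2: dist=329.1 km, bearing=25.4°
Leg 3: dist=1175.9 km, bearing=306.5°
Leg 4: dist=18415.5 km, bearing=170.6°
Leg 5: dist=3693.7 km, bearing=299.5°
Total: 31954.3 km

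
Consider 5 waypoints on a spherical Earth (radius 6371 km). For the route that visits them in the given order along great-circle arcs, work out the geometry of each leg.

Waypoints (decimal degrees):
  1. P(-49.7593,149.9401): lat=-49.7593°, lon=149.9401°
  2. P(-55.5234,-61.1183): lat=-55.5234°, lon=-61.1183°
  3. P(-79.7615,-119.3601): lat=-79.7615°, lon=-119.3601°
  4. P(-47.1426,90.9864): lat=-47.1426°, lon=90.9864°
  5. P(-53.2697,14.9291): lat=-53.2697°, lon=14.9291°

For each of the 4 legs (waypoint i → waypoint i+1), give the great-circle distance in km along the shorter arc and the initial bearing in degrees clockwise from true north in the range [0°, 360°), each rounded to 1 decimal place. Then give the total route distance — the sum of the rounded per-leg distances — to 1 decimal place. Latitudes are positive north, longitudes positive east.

Leg 1: φ1=-0.8684636, φ2=-0.9690661, Δφ=-0.1006025, Δλ=-3.6836640 rad; a=sin²(Δφ/2)+cosφ1·cosφ2·sin²(Δλ/2)=0.3419974317; c=2·atan2(√a, √(1-a))=1.249280435; dist=6371·c=7959.166 ≈ 7959.2 km; running total=7959.2 km
Leg 1 bearing: y=sinΔλ·cosφ2=0.29204182, x=cosφ1·sinφ2-sinφ1·cosφ2·cosΔλ=-0.90269171; θ=atan2(y, x)=162.0724° ≈ 162.1°
Leg 2: φ1=-0.9690661, φ2=-1.3921008, Δφ=-0.4230346, Δλ=-1.0165112 rad; a=sin²(Δφ/2)+cosφ1·cosφ2·sin²(Δλ/2)=0.0679055924; c=2·atan2(√a, √(1-a))=0.527260350; dist=6371·c=3359.176 ≈ 3359.2 km; running total=11318.4 km
Leg 2 bearing: y=sinΔλ·cosφ2=-0.15113335, x=cosφ1·sinφ2-sinφ1·cosφ2·cosΔλ=-0.47993375; θ=atan2(y, x)=-162.5205° <0 so +360° → 197.4795° ≈ 197.5°
Leg 3: φ1=-1.3921008, φ2=-0.8227936, Δφ=0.5693072, Δλ=3.6712390 rad; a=sin²(Δφ/2)+cosφ1·cosφ2·sin²(Δλ/2)=0.1914788643; c=2·atan2(√a, √(1-a))=0.905817754; dist=6371·c=5770.965 ≈ 5771.0 km; running total=17089.4 km
Leg 3 bearing: y=sinΔλ·cosφ2=-0.34364409, x=cosφ1·sinφ2-sinφ1·cosφ2·cosΔλ=-0.70793190; θ=atan2(y, x)=-154.1072° <0 so +360° → 205.8928° ≈ 205.9°
Leg 4: φ1=-0.8227936, φ2=-0.9297317, Δφ=-0.1069381, Δλ=-1.3274503 rad; a=sin²(Δφ/2)+cosφ1·cosφ2·sin²(Δλ/2)=0.1572385916; c=2·atan2(√a, √(1-a))=0.815474766; dist=6371·c=5195.390 ≈ 5195.4 km; running total=22284.8 km
Leg 4 bearing: y=sinΔλ·cosφ2=-0.58042886, x=cosφ1·sinφ2-sinφ1·cosφ2·cosΔλ=-0.43950063; θ=atan2(y, x)=-127.1330° <0 so +360° → 232.8670° ≈ 232.9°

Leg 1: dist=7959.2 km, bearing=162.1°
Leg 2: dist=3359.2 km, bearing=197.5°
Leg 3: dist=5771.0 km, bearing=205.9°
Leg 4: dist=5195.4 km, bearing=232.9°
Total: 22284.8 km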